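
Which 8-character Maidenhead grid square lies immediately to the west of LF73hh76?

Longitude extended square 7; −1 → 6.
The latitude characters are unchanged.

LF73hh66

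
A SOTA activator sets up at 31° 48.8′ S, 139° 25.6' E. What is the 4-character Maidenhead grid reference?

Offset from 180°W / 90°S: lon 319.43°, lat 58.19°.
Field (20°×10°, letters A–R): lon ⌊319.43/20⌋ = 15 → P; lat ⌊58.19/10⌋ = 5 → F.
Square (2°×1°, digits 0–9): lon ⌊19.43/2⌋ = 9; lat ⌊8.19/1⌋ = 8.

PF98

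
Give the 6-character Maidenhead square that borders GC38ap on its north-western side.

GC28xq

Longitude subsquare a = 0; −1 → -1, wraps to 23 = x, carry into square.
Longitude square 3; −1 → 2.
Latitude subsquare p = 15; +1 → 16 = q.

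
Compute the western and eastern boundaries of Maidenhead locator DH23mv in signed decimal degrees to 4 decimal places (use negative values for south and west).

Field D=3, H=7: +3·20° lon, +7·10° lat → SW at lon -120°, lat -20°.
Square 2, 3: +2·2° lon, +3·1° lat → SW at lon -116°, lat -17°.
Subsquare m=12, v=21: +12·0.0833333° lon, +21·0.0416667° lat → SW at lon -115°, lat -16.125°.
Cell spans 0.0833333° lon × 0.0416667° lat.
west -115.0000, east -114.9167.

-115.0000, -114.9167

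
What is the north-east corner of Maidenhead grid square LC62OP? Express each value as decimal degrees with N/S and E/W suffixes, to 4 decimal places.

67.3333° S, 53.2500° E

Field L=11, C=2: +11·20° lon, +2·10° lat → SW at lon 40°, lat -70°.
Square 6, 2: +6·2° lon, +2·1° lat → SW at lon 52°, lat -68°.
Subsquare o=14, p=15: +14·0.0833333° lon, +15·0.0416667° lat → SW at lon 53.1667°, lat -67.375°.
Cell spans 0.0833333° lon × 0.0416667° lat. NE corner is SW corner plus one full cell.
latitude 67.3333° S, longitude 53.2500° E.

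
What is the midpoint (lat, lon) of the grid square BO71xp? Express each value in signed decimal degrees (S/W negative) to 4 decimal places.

51.6458, -144.0417

Field B=1, O=14: +1·20° lon, +14·10° lat → SW at lon -160°, lat 50°.
Square 7, 1: +7·2° lon, +1·1° lat → SW at lon -146°, lat 51°.
Subsquare x=23, p=15: +23·0.0833333° lon, +15·0.0416667° lat → SW at lon -144.083°, lat 51.625°.
Cell spans 0.0833333° lon × 0.0416667° lat. Centre is SW corner plus half of each.
latitude 51.6458, longitude -144.0417.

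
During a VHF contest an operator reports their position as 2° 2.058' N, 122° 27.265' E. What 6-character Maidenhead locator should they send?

PJ12fa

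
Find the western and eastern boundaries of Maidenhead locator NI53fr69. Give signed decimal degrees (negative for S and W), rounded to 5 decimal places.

90.46667, 90.47500

Field N=13, I=8: +13·20° lon, +8·10° lat → SW at lon 80°, lat -10°.
Square 5, 3: +5·2° lon, +3·1° lat → SW at lon 90°, lat -7°.
Subsquare f=5, r=17: +5·0.0833333° lon, +17·0.0416667° lat → SW at lon 90.4167°, lat -6.29167°.
Extended square 6, 9: +6·0.00833333° lon, +9·0.00416667° lat → SW at lon 90.4667°, lat -6.25417°.
Cell spans 0.00833333° lon × 0.00416667° lat.
west 90.46667, east 90.47500.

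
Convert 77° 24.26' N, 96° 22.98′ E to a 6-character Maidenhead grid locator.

NQ87ej

Add 180° to longitude and 90° to latitude: 276.3830, 167.4043.
Field (20°×10°, letters A–R): lon ⌊276.3830/20⌋ = 13 → N; lat ⌊167.4043/10⌋ = 16 → Q.
Square (2°×1°, digits 0–9): lon ⌊16.3830/2⌋ = 8; lat ⌊7.4043/1⌋ = 7.
Subsquare (5′×2.5′, letters a–x): lon ⌊0.3830/0.0833333⌋ = 4 → e; lat ⌊0.4043/0.0416667⌋ = 9 → j.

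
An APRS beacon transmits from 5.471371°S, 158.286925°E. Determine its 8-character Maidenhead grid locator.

Add 180° to longitude and 90° to latitude: 338.28692, 84.52863.
Field: 338.28692/20 → 16 → Q, 84.52863/10 → 8 → I; chars QI.
Square: 18.28692/2 → 9, 4.52863/1 → 4; chars 94.
Subsquare: 0.28692/0.0833333 → 3 → d, 0.52863/0.0416667 → 12 → m; chars dm.
Extended square: 0.03692/0.00833333 → 4, 0.02863/0.00416667 → 6; chars 46.

QI94dm46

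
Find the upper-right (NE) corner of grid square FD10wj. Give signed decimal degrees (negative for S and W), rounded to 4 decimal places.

-59.5833, -76.0833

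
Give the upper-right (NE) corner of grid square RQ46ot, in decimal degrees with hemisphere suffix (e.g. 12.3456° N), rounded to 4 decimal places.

Field R=17, Q=16: +17·20° lon, +16·10° lat → SW at lon 160°, lat 70°.
Square 4, 6: +4·2° lon, +6·1° lat → SW at lon 168°, lat 76°.
Subsquare o=14, t=19: +14·0.0833333° lon, +19·0.0416667° lat → SW at lon 169.167°, lat 76.7917°.
Cell spans 0.0833333° lon × 0.0416667° lat. NE corner is SW corner plus one full cell.
latitude 76.8333° N, longitude 169.2500° E.

76.8333° N, 169.2500° E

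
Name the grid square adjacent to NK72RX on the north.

NK73ra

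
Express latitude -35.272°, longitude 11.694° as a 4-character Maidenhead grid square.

Add 180° to longitude and 90° to latitude: 191.69, 54.73.
Field: lon ⌊191.69/20⌋ = 9 → J; lat ⌊54.73/10⌋ = 5 → F.
Square: lon ⌊11.69/2⌋ = 5; lat ⌊4.73/1⌋ = 4.

JF54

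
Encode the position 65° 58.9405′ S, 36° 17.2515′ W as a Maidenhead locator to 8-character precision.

Add 180° to longitude and 90° to latitude: 143.71247, 24.01766.
Field (20°×10°, letters A–R): 143.71247/20 → 7 → H, 24.01766/10 → 2 → C; chars HC.
Square (2°×1°, digits 0–9): 3.71247/2 → 1, 4.01766/1 → 4; chars 14.
Subsquare (5′×2.5′, letters a–x): 1.71247/0.0833333 → 20 → u, 0.01766/0.0416667 → 0 → a; chars ua.
Extended square (30″×15″, digits 0–9): 0.04581/0.00833333 → 5, 0.01766/0.00416667 → 4; chars 54.

HC14ua54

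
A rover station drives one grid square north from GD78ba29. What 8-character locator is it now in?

GD78bb20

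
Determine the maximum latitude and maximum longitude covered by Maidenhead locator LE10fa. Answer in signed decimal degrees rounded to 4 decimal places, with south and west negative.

Field L=11, E=4: +11·20° lon, +4·10° lat → SW at lon 40°, lat -50°.
Square 1, 0: +1·2° lon, +0·1° lat → SW at lon 42°, lat -50°.
Subsquare f=5, a=0: +5·0.0833333° lon, +0·0.0416667° lat → SW at lon 42.4167°, lat -50°.
Cell spans 0.0833333° lon × 0.0416667° lat. NE corner is SW corner plus one full cell.
latitude -49.9583, longitude 42.5000.

-49.9583, 42.5000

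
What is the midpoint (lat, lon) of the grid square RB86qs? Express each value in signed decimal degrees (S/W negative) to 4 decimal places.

-73.2292, 177.3750

Field R=17, B=1: +17·20° lon, +1·10° lat → SW at lon 160°, lat -80°.
Square 8, 6: +8·2° lon, +6·1° lat → SW at lon 176°, lat -74°.
Subsquare q=16, s=18: +16·0.0833333° lon, +18·0.0416667° lat → SW at lon 177.333°, lat -73.25°.
Cell spans 0.0833333° lon × 0.0416667° lat. Centre is SW corner plus half of each.
latitude -73.2292, longitude 177.3750.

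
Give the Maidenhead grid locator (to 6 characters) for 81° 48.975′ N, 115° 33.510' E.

OR71st

Offset from 180°W / 90°S: lon 295.5585°, lat 171.8162°.
Field: lon ⌊295.5585/20⌋ = 14 → O; lat ⌊171.8162/10⌋ = 17 → R.
Square: lon ⌊15.5585/2⌋ = 7; lat ⌊1.8162/1⌋ = 1.
Subsquare: lon ⌊1.5585/0.0833333⌋ = 18 → s; lat ⌊0.8162/0.0416667⌋ = 19 → t.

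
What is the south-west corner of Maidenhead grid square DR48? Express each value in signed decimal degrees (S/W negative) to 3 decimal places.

88.000, -112.000

Field D=3, R=17: +3·20° lon, +17·10° lat → SW at lon -120°, lat 80°.
Square 4, 8: +4·2° lon, +8·1° lat → SW at lon -112°, lat 88°.
latitude 88.000, longitude -112.000.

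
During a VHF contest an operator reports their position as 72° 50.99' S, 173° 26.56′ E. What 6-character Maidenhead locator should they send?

Offset from 180°W / 90°S: lon 353.4427°, lat 17.1502°.
Field (20°×10°, letters A–R): lon ⌊353.4427/20⌋ = 17 → R; lat ⌊17.1502/10⌋ = 1 → B.
Square (2°×1°, digits 0–9): lon ⌊13.4427/2⌋ = 6; lat ⌊7.1502/1⌋ = 7.
Subsquare (5′×2.5′, letters a–x): lon ⌊1.4427/0.0833333⌋ = 17 → r; lat ⌊0.1502/0.0416667⌋ = 3 → d.

RB67rd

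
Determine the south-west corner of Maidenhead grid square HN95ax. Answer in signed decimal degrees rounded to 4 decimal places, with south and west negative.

45.9583, -22.0000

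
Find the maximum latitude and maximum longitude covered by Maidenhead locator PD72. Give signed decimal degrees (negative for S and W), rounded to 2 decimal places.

-57.00, 136.00

Field P=15, D=3: +15·20° lon, +3·10° lat → SW at lon 120°, lat -60°.
Square 7, 2: +7·2° lon, +2·1° lat → SW at lon 134°, lat -58°.
Cell spans 2° lon × 1° lat. NE corner is SW corner plus one full cell.
latitude -57.00, longitude 136.00.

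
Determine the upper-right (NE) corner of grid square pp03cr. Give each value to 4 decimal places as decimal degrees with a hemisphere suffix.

63.7500° N, 120.2500° E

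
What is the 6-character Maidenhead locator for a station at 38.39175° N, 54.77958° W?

Shift to the Maidenhead origin (180°W, 90°S): lon 125.2204, lat 128.3918.
Field (20°×10°, letters A–R): lon ⌊125.2204/20⌋ = 6 → G; lat ⌊128.3918/10⌋ = 12 → M.
Square (2°×1°, digits 0–9): lon ⌊5.2204/2⌋ = 2; lat ⌊8.3918/1⌋ = 8.
Subsquare (5′×2.5′, letters a–x): lon ⌊1.2204/0.0833333⌋ = 14 → o; lat ⌊0.3918/0.0416667⌋ = 9 → j.

GM28oj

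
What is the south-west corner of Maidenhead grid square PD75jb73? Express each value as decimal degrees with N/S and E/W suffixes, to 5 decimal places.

Field P=15, D=3: +15·20° lon, +3·10° lat → SW at lon 120°, lat -60°.
Square 7, 5: +7·2° lon, +5·1° lat → SW at lon 134°, lat -55°.
Subsquare j=9, b=1: +9·0.0833333° lon, +1·0.0416667° lat → SW at lon 134.75°, lat -54.9583°.
Extended square 7, 3: +7·0.00833333° lon, +3·0.00416667° lat → SW at lon 134.808°, lat -54.9458°.
latitude 54.94583° S, longitude 134.80833° E.

54.94583° S, 134.80833° E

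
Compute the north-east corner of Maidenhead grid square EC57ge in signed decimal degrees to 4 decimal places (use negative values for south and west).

-62.7917, -89.4167

Field E=4, C=2: +4·20° lon, +2·10° lat → SW at lon -100°, lat -70°.
Square 5, 7: +5·2° lon, +7·1° lat → SW at lon -90°, lat -63°.
Subsquare g=6, e=4: +6·0.0833333° lon, +4·0.0416667° lat → SW at lon -89.5°, lat -62.8333°.
Cell spans 0.0833333° lon × 0.0416667° lat. NE corner is SW corner plus one full cell.
latitude -62.7917, longitude -89.4167.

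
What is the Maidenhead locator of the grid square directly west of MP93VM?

MP93um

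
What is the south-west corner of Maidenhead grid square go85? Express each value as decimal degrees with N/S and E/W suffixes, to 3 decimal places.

55.000° N, 44.000° W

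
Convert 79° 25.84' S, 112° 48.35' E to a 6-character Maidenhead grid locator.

OB60jn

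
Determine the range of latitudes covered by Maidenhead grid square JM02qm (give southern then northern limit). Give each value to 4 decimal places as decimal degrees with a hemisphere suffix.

32.5000° N, 32.5417° N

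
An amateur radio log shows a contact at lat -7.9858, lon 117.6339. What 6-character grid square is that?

OI82ta

Offset from 180°W / 90°S: lon 297.6339°, lat 82.0142°.
Field (20°×10°, letters A–R): 297.6339/20 → 14 → O, 82.0142/10 → 8 → I; chars OI.
Square (2°×1°, digits 0–9): 17.6339/2 → 8, 2.0142/1 → 2; chars 82.
Subsquare (5′×2.5′, letters a–x): 1.6339/0.0833333 → 19 → t, 0.0142/0.0416667 → 0 → a; chars ta.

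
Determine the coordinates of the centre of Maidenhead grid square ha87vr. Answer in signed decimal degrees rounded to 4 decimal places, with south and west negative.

Field H=7, A=0: +7·20° lon, +0·10° lat → SW at lon -40°, lat -90°.
Square 8, 7: +8·2° lon, +7·1° lat → SW at lon -24°, lat -83°.
Subsquare v=21, r=17: +21·0.0833333° lon, +17·0.0416667° lat → SW at lon -22.25°, lat -82.2917°.
Cell spans 0.0833333° lon × 0.0416667° lat. Centre is SW corner plus half of each.
latitude -82.2708, longitude -22.2083.

-82.2708, -22.2083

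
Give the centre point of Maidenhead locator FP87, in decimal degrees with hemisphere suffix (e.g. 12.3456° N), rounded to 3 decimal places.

67.500° N, 63.000° W

Field F=5, P=15: +5·20° lon, +15·10° lat → SW at lon -80°, lat 60°.
Square 8, 7: +8·2° lon, +7·1° lat → SW at lon -64°, lat 67°.
Cell spans 2° lon × 1° lat. Centre is SW corner plus half of each.
latitude 67.500° N, longitude 63.000° W.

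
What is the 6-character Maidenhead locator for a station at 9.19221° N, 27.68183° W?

Offset from 180°W / 90°S: lon 152.3182°, lat 99.1922°.
Field: 152.3182/20 → 7 → H, 99.1922/10 → 9 → J; chars HJ.
Square: 12.3182/2 → 6, 9.1922/1 → 9; chars 69.
Subsquare: 0.3182/0.0833333 → 3 → d, 0.1922/0.0416667 → 4 → e; chars de.

HJ69de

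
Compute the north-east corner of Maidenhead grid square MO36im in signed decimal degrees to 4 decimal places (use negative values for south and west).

56.5417, 66.7500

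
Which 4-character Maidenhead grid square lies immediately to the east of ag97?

Longitude square 9; +1 → 10, wraps to 0, carry into field.
Longitude field A = 0; +1 → 1 = B.
The latitude characters are unchanged.

BG07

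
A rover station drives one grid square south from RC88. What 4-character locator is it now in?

Latitude square 8; −1 → 7.
The longitude characters are unchanged.

RC87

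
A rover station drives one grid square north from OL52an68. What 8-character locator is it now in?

OL52an69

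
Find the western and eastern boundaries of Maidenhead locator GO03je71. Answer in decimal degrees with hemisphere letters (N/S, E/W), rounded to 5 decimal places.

59.19167° W, 59.18333° W

Field G=6, O=14: +6·20° lon, +14·10° lat → SW at lon -60°, lat 50°.
Square 0, 3: +0·2° lon, +3·1° lat → SW at lon -60°, lat 53°.
Subsquare j=9, e=4: +9·0.0833333° lon, +4·0.0416667° lat → SW at lon -59.25°, lat 53.1667°.
Extended square 7, 1: +7·0.00833333° lon, +1·0.00416667° lat → SW at lon -59.1917°, lat 53.1708°.
Cell spans 0.00833333° lon × 0.00416667° lat.
west 59.19167° W, east 59.18333° W.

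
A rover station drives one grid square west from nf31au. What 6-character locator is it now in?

NF21xu

Longitude subsquare a = 0; −1 → -1, wraps to 23 = x, carry into square.
Longitude square 3; −1 → 2.
The latitude characters are unchanged.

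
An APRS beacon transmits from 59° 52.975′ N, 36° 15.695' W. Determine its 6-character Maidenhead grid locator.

HO19uv

Offset from 180°W / 90°S: lon 143.7384°, lat 149.8829°.
Field: 143.7384/20 → 7 → H, 149.8829/10 → 14 → O; chars HO.
Square: 3.7384/2 → 1, 9.8829/1 → 9; chars 19.
Subsquare: 1.7384/0.0833333 → 20 → u, 0.8829/0.0416667 → 21 → v; chars uv.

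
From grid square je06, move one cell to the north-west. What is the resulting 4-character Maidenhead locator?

IE97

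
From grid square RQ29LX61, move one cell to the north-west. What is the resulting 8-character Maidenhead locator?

RQ29lx52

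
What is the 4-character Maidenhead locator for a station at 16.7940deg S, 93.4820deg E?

NH63

Shift to the Maidenhead origin (180°W, 90°S): lon 273.48, lat 73.21.
Field: 273.48/20 → 13 → N, 73.21/10 → 7 → H; chars NH.
Square: 13.48/2 → 6, 3.21/1 → 3; chars 63.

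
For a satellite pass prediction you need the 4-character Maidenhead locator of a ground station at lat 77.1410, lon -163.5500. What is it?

AQ87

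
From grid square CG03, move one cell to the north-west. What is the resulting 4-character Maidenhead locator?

Longitude square 0; −1 → -1, wraps to 9, carry into field.
Longitude field C = 2; −1 → 1 = B.
Latitude square 3; +1 → 4.

BG94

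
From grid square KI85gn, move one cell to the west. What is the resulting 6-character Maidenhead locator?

KI85fn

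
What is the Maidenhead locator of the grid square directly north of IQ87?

IQ88

Latitude square 7; +1 → 8.
The longitude characters are unchanged.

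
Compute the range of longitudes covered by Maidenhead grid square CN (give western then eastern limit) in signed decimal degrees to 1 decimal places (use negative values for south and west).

-140.0, -120.0

Field C=2, N=13: +2·20° lon, +13·10° lat → SW at lon -140°, lat 40°.
Cell spans 20° lon × 10° lat.
west -140.0, east -120.0.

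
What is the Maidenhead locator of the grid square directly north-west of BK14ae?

BK04xf

Longitude subsquare a = 0; −1 → -1, wraps to 23 = x, carry into square.
Longitude square 1; −1 → 0.
Latitude subsquare e = 4; +1 → 5 = f.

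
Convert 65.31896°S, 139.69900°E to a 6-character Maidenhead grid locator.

PC94uq

Offset from 180°W / 90°S: lon 319.6990°, lat 24.6810°.
Field: 319.6990/20 → 15 → P, 24.6810/10 → 2 → C; chars PC.
Square: 19.6990/2 → 9, 4.6810/1 → 4; chars 94.
Subsquare: 1.6990/0.0833333 → 20 → u, 0.6810/0.0416667 → 16 → q; chars uq.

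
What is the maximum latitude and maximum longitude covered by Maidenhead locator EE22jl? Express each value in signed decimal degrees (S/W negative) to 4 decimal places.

Field E=4, E=4: +4·20° lon, +4·10° lat → SW at lon -100°, lat -50°.
Square 2, 2: +2·2° lon, +2·1° lat → SW at lon -96°, lat -48°.
Subsquare j=9, l=11: +9·0.0833333° lon, +11·0.0416667° lat → SW at lon -95.25°, lat -47.5417°.
Cell spans 0.0833333° lon × 0.0416667° lat. NE corner is SW corner plus one full cell.
latitude -47.5000, longitude -95.1667.

-47.5000, -95.1667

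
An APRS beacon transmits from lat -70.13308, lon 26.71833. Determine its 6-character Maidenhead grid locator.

KB39iu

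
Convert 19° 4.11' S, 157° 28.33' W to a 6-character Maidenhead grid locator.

Offset from 180°W / 90°S: lon 22.5278°, lat 70.9315°.
Field: lon ⌊22.5278/20⌋ = 1 → B; lat ⌊70.9315/10⌋ = 7 → H.
Square: lon ⌊2.5278/2⌋ = 1; lat ⌊0.9315/1⌋ = 0.
Subsquare: lon ⌊0.5278/0.0833333⌋ = 6 → g; lat ⌊0.9315/0.0416667⌋ = 22 → w.

BH10gw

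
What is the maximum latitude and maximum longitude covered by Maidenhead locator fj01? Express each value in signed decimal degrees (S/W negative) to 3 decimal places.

Field F=5, J=9: +5·20° lon, +9·10° lat → SW at lon -80°, lat 0°.
Square 0, 1: +0·2° lon, +1·1° lat → SW at lon -80°, lat 1°.
Cell spans 2° lon × 1° lat. NE corner is SW corner plus one full cell.
latitude 2.000, longitude -78.000.

2.000, -78.000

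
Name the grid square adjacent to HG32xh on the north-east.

Longitude subsquare x = 23; +1 → 24, wraps to 0 = a, carry into square.
Longitude square 3; +1 → 4.
Latitude subsquare h = 7; +1 → 8 = i.

HG42ai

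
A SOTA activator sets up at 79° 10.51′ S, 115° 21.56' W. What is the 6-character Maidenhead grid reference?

DB20ht

Add 180° to longitude and 90° to latitude: 64.6407, 10.8248.
Field: lon ⌊64.6407/20⌋ = 3 → D; lat ⌊10.8248/10⌋ = 1 → B.
Square: lon ⌊4.6407/2⌋ = 2; lat ⌊0.8248/1⌋ = 0.
Subsquare: lon ⌊0.6407/0.0833333⌋ = 7 → h; lat ⌊0.8248/0.0416667⌋ = 19 → t.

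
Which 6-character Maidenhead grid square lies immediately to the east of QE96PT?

Longitude subsquare p = 15; +1 → 16 = q.
The latitude characters are unchanged.

QE96qt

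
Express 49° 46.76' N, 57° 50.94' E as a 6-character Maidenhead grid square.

LN89ws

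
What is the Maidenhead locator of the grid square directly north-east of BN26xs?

BN36at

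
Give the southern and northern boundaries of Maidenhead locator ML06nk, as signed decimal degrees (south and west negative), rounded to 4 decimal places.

26.4167, 26.4583

Field M=12, L=11: +12·20° lon, +11·10° lat → SW at lon 60°, lat 20°.
Square 0, 6: +0·2° lon, +6·1° lat → SW at lon 60°, lat 26°.
Subsquare n=13, k=10: +13·0.0833333° lon, +10·0.0416667° lat → SW at lon 61.0833°, lat 26.4167°.
Cell spans 0.0833333° lon × 0.0416667° lat.
south 26.4167, north 26.4583.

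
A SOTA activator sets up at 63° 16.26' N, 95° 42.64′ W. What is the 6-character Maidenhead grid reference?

Shift to the Maidenhead origin (180°W, 90°S): lon 84.2893, lat 153.2710.
Field: 84.2893/20 → 4 → E, 153.2710/10 → 15 → P; chars EP.
Square: 4.2893/2 → 2, 3.2710/1 → 3; chars 23.
Subsquare: 0.2893/0.0833333 → 3 → d, 0.2710/0.0416667 → 6 → g; chars dg.

EP23dg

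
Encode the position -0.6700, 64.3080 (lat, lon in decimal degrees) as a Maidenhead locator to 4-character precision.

MI29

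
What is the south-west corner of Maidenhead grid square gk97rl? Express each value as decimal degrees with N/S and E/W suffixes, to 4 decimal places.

Field G=6, K=10: +6·20° lon, +10·10° lat → SW at lon -60°, lat 10°.
Square 9, 7: +9·2° lon, +7·1° lat → SW at lon -42°, lat 17°.
Subsquare r=17, l=11: +17·0.0833333° lon, +11·0.0416667° lat → SW at lon -40.5833°, lat 17.4583°.
latitude 17.4583° N, longitude 40.5833° W.

17.4583° N, 40.5833° W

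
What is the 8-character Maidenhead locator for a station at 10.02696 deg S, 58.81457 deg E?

LH99jx73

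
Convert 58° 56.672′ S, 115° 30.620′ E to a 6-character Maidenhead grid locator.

OD71sb

Shift to the Maidenhead origin (180°W, 90°S): lon 295.5103, lat 31.0555.
Field (20°×10°, letters A–R): 295.5103/20 → 14 → O, 31.0555/10 → 3 → D; chars OD.
Square (2°×1°, digits 0–9): 15.5103/2 → 7, 1.0555/1 → 1; chars 71.
Subsquare (5′×2.5′, letters a–x): 1.5103/0.0833333 → 18 → s, 0.0555/0.0416667 → 1 → b; chars sb.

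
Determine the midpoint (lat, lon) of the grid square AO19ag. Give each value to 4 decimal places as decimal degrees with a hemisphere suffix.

59.2708° N, 177.9583° W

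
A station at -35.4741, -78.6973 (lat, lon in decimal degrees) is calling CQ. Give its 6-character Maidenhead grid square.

FF04pm

Shift to the Maidenhead origin (180°W, 90°S): lon 101.3027, lat 54.5259.
Field: lon ⌊101.3027/20⌋ = 5 → F; lat ⌊54.5259/10⌋ = 5 → F.
Square: lon ⌊1.3027/2⌋ = 0; lat ⌊4.5259/1⌋ = 4.
Subsquare: lon ⌊1.3027/0.0833333⌋ = 15 → p; lat ⌊0.5259/0.0416667⌋ = 12 → m.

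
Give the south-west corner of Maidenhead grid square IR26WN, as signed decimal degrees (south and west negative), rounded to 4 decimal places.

Field I=8, R=17: +8·20° lon, +17·10° lat → SW at lon -20°, lat 80°.
Square 2, 6: +2·2° lon, +6·1° lat → SW at lon -16°, lat 86°.
Subsquare w=22, n=13: +22·0.0833333° lon, +13·0.0416667° lat → SW at lon -14.1667°, lat 86.5417°.
latitude 86.5417, longitude -14.1667.

86.5417, -14.1667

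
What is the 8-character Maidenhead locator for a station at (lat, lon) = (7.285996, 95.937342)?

NJ77xg28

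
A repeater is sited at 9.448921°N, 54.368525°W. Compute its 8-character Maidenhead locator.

Add 180° to longitude and 90° to latitude: 125.63147, 99.44892.
Field (20°×10°, letters A–R): 125.63147/20 → 6 → G, 99.44892/10 → 9 → J; chars GJ.
Square (2°×1°, digits 0–9): 5.63147/2 → 2, 9.44892/1 → 9; chars 29.
Subsquare (5′×2.5′, letters a–x): 1.63147/0.0833333 → 19 → t, 0.44892/0.0416667 → 10 → k; chars tk.
Extended square (30″×15″, digits 0–9): 0.04814/0.00833333 → 5, 0.03225/0.00416667 → 7; chars 57.

GJ29tk57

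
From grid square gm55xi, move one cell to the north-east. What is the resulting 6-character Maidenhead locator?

GM65aj

Longitude subsquare x = 23; +1 → 24, wraps to 0 = a, carry into square.
Longitude square 5; +1 → 6.
Latitude subsquare i = 8; +1 → 9 = j.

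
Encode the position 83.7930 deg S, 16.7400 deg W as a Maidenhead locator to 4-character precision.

Shift to the Maidenhead origin (180°W, 90°S): lon 163.26, lat 6.21.
Field: lon ⌊163.26/20⌋ = 8 → I; lat ⌊6.21/10⌋ = 0 → A.
Square: lon ⌊3.26/2⌋ = 1; lat ⌊6.21/1⌋ = 6.

IA16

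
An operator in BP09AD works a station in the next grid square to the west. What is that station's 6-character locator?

Longitude subsquare a = 0; −1 → -1, wraps to 23 = x, carry into square.
Longitude square 0; −1 → -1, wraps to 9, carry into field.
Longitude field B = 1; −1 → 0 = A.
The latitude characters are unchanged.

AP99xd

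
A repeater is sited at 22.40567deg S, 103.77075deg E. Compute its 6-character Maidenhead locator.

OG17vo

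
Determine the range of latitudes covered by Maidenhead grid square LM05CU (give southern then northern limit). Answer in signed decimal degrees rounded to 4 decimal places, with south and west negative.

Field L=11, M=12: +11·20° lon, +12·10° lat → SW at lon 40°, lat 30°.
Square 0, 5: +0·2° lon, +5·1° lat → SW at lon 40°, lat 35°.
Subsquare c=2, u=20: +2·0.0833333° lon, +20·0.0416667° lat → SW at lon 40.1667°, lat 35.8333°.
Cell spans 0.0833333° lon × 0.0416667° lat.
south 35.8333, north 35.8750.

35.8333, 35.8750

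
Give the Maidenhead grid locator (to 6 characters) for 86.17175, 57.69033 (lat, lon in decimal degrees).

Add 180° to longitude and 90° to latitude: 237.6903, 176.1718.
Field (20°×10°, letters A–R): 237.6903/20 → 11 → L, 176.1718/10 → 17 → R; chars LR.
Square (2°×1°, digits 0–9): 17.6903/2 → 8, 6.1718/1 → 6; chars 86.
Subsquare (5′×2.5′, letters a–x): 1.6903/0.0833333 → 20 → u, 0.1718/0.0416667 → 4 → e; chars ue.

LR86ue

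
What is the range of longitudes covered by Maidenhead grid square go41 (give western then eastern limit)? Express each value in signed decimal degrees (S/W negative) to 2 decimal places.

-52.00, -50.00

Field G=6, O=14: +6·20° lon, +14·10° lat → SW at lon -60°, lat 50°.
Square 4, 1: +4·2° lon, +1·1° lat → SW at lon -52°, lat 51°.
Cell spans 2° lon × 1° lat.
west -52.00, east -50.00.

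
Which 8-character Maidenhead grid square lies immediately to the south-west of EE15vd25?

EE15vd14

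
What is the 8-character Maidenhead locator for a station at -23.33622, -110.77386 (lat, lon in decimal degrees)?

Shift to the Maidenhead origin (180°W, 90°S): lon 69.22614, lat 66.66378.
Field: lon ⌊69.22614/20⌋ = 3 → D; lat ⌊66.66378/10⌋ = 6 → G.
Square: lon ⌊9.22614/2⌋ = 4; lat ⌊6.66378/1⌋ = 6.
Subsquare: lon ⌊1.22614/0.0833333⌋ = 14 → o; lat ⌊0.66378/0.0416667⌋ = 15 → p.
Extended square: lon ⌊0.05947/0.00833333⌋ = 7; lat ⌊0.03878/0.00416667⌋ = 9.

DG46op79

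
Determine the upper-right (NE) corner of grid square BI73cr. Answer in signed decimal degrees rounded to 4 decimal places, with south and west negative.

-6.2500, -145.7500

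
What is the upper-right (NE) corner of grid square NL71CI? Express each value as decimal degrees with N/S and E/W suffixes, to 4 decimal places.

21.3750° N, 94.2500° E

Field N=13, L=11: +13·20° lon, +11·10° lat → SW at lon 80°, lat 20°.
Square 7, 1: +7·2° lon, +1·1° lat → SW at lon 94°, lat 21°.
Subsquare c=2, i=8: +2·0.0833333° lon, +8·0.0416667° lat → SW at lon 94.1667°, lat 21.3333°.
Cell spans 0.0833333° lon × 0.0416667° lat. NE corner is SW corner plus one full cell.
latitude 21.3750° N, longitude 94.2500° E.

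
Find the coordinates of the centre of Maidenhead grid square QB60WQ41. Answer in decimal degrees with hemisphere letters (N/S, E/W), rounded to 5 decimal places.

79.32708° S, 153.87083° E

Field Q=16, B=1: +16·20° lon, +1·10° lat → SW at lon 140°, lat -80°.
Square 6, 0: +6·2° lon, +0·1° lat → SW at lon 152°, lat -80°.
Subsquare w=22, q=16: +22·0.0833333° lon, +16·0.0416667° lat → SW at lon 153.833°, lat -79.3333°.
Extended square 4, 1: +4·0.00833333° lon, +1·0.00416667° lat → SW at lon 153.867°, lat -79.3292°.
Cell spans 0.00833333° lon × 0.00416667° lat. Centre is SW corner plus half of each.
latitude 79.32708° S, longitude 153.87083° E.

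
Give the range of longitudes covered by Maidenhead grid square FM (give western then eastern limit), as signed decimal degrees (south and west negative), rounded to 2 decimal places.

-80.00, -60.00

Field F=5, M=12: +5·20° lon, +12·10° lat → SW at lon -80°, lat 30°.
Cell spans 20° lon × 10° lat.
west -80.00, east -60.00.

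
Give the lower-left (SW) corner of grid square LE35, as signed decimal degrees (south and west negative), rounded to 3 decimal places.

Field L=11, E=4: +11·20° lon, +4·10° lat → SW at lon 40°, lat -50°.
Square 3, 5: +3·2° lon, +5·1° lat → SW at lon 46°, lat -45°.
latitude -45.000, longitude 46.000.

-45.000, 46.000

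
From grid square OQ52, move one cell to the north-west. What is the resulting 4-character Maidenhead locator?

Longitude square 5; −1 → 4.
Latitude square 2; +1 → 3.

OQ43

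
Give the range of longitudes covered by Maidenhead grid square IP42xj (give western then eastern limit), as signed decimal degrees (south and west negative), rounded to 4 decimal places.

-10.0833, -10.0000

Field I=8, P=15: +8·20° lon, +15·10° lat → SW at lon -20°, lat 60°.
Square 4, 2: +4·2° lon, +2·1° lat → SW at lon -12°, lat 62°.
Subsquare x=23, j=9: +23·0.0833333° lon, +9·0.0416667° lat → SW at lon -10.0833°, lat 62.375°.
Cell spans 0.0833333° lon × 0.0416667° lat.
west -10.0833, east -10.0000.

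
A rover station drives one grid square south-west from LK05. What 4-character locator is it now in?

Longitude square 0; −1 → -1, wraps to 9, carry into field.
Longitude field L = 11; −1 → 10 = K.
Latitude square 5; −1 → 4.

KK94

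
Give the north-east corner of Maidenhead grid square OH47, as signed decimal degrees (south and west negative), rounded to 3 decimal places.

Field O=14, H=7: +14·20° lon, +7·10° lat → SW at lon 100°, lat -20°.
Square 4, 7: +4·2° lon, +7·1° lat → SW at lon 108°, lat -13°.
Cell spans 2° lon × 1° lat. NE corner is SW corner plus one full cell.
latitude -12.000, longitude 110.000.

-12.000, 110.000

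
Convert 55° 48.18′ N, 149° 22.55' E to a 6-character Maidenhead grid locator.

QO45qt

Add 180° to longitude and 90° to latitude: 329.3758, 145.8030.
Field: 329.3758/20 → 16 → Q, 145.8030/10 → 14 → O; chars QO.
Square: 9.3758/2 → 4, 5.8030/1 → 5; chars 45.
Subsquare: 1.3758/0.0833333 → 16 → q, 0.8030/0.0416667 → 19 → t; chars qt.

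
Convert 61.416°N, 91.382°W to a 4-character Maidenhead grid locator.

Shift to the Maidenhead origin (180°W, 90°S): lon 88.62, lat 151.42.
Field (20°×10°, letters A–R): 88.62/20 → 4 → E, 151.42/10 → 15 → P; chars EP.
Square (2°×1°, digits 0–9): 8.62/2 → 4, 1.42/1 → 1; chars 41.

EP41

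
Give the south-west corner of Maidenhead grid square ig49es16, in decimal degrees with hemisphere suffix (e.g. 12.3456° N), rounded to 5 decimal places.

Field I=8, G=6: +8·20° lon, +6·10° lat → SW at lon -20°, lat -30°.
Square 4, 9: +4·2° lon, +9·1° lat → SW at lon -12°, lat -21°.
Subsquare e=4, s=18: +4·0.0833333° lon, +18·0.0416667° lat → SW at lon -11.6667°, lat -20.25°.
Extended square 1, 6: +1·0.00833333° lon, +6·0.00416667° lat → SW at lon -11.6583°, lat -20.225°.
latitude 20.22500° S, longitude 11.65833° W.

20.22500° S, 11.65833° W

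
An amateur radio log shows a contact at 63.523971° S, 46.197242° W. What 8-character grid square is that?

Offset from 180°W / 90°S: lon 133.80276°, lat 26.47603°.
Field: lon ⌊133.80276/20⌋ = 6 → G; lat ⌊26.47603/10⌋ = 2 → C.
Square: lon ⌊13.80276/2⌋ = 6; lat ⌊6.47603/1⌋ = 6.
Subsquare: lon ⌊1.80276/0.0833333⌋ = 21 → v; lat ⌊0.47603/0.0416667⌋ = 11 → l.
Extended square: lon ⌊0.05276/0.00833333⌋ = 6; lat ⌊0.01770/0.00416667⌋ = 4.

GC66vl64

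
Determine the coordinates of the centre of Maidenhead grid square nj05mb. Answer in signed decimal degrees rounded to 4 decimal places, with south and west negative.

Field N=13, J=9: +13·20° lon, +9·10° lat → SW at lon 80°, lat 0°.
Square 0, 5: +0·2° lon, +5·1° lat → SW at lon 80°, lat 5°.
Subsquare m=12, b=1: +12·0.0833333° lon, +1·0.0416667° lat → SW at lon 81°, lat 5.04167°.
Cell spans 0.0833333° lon × 0.0416667° lat. Centre is SW corner plus half of each.
latitude 5.0625, longitude 81.0417.

5.0625, 81.0417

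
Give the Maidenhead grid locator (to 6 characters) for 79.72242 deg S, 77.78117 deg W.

FB10cg

Offset from 180°W / 90°S: lon 102.2188°, lat 10.2776°.
Field: 102.2188/20 → 5 → F, 10.2776/10 → 1 → B; chars FB.
Square: 2.2188/2 → 1, 0.2776/1 → 0; chars 10.
Subsquare: 0.2188/0.0833333 → 2 → c, 0.2776/0.0416667 → 6 → g; chars cg.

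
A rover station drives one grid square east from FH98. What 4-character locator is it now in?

GH08

Longitude square 9; +1 → 10, wraps to 0, carry into field.
Longitude field F = 5; +1 → 6 = G.
The latitude characters are unchanged.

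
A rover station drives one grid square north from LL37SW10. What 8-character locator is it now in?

Latitude extended square 0; +1 → 1.
The longitude characters are unchanged.

LL37sw11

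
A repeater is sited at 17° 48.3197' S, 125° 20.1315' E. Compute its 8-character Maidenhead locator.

Add 180° to longitude and 90° to latitude: 305.33553, 72.19467.
Field: lon ⌊305.33553/20⌋ = 15 → P; lat ⌊72.19467/10⌋ = 7 → H.
Square: lon ⌊5.33553/2⌋ = 2; lat ⌊2.19467/1⌋ = 2.
Subsquare: lon ⌊1.33553/0.0833333⌋ = 16 → q; lat ⌊0.19467/0.0416667⌋ = 4 → e.
Extended square: lon ⌊0.00219/0.00833333⌋ = 0; lat ⌊0.02800/0.00416667⌋ = 6.

PH22qe06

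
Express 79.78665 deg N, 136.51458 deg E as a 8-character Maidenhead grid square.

PQ89gs18

Offset from 180°W / 90°S: lon 316.51458°, lat 169.78665°.
Field: 316.51458/20 → 15 → P, 169.78665/10 → 16 → Q; chars PQ.
Square: 16.51458/2 → 8, 9.78665/1 → 9; chars 89.
Subsquare: 0.51458/0.0833333 → 6 → g, 0.78665/0.0416667 → 18 → s; chars gs.
Extended square: 0.01458/0.00833333 → 1, 0.03665/0.00416667 → 8; chars 18.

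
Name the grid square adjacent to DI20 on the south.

DH29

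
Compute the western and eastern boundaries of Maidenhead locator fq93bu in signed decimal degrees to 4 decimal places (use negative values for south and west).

-61.9167, -61.8333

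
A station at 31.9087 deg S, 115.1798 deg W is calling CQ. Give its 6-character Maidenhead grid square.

DF28jc

Add 180° to longitude and 90° to latitude: 64.8202, 58.0913.
Field: lon ⌊64.8202/20⌋ = 3 → D; lat ⌊58.0913/10⌋ = 5 → F.
Square: lon ⌊4.8202/2⌋ = 2; lat ⌊8.0913/1⌋ = 8.
Subsquare: lon ⌊0.8202/0.0833333⌋ = 9 → j; lat ⌊0.0913/0.0416667⌋ = 2 → c.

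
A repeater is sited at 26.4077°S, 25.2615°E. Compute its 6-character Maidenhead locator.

Shift to the Maidenhead origin (180°W, 90°S): lon 205.2615, lat 63.5923.
Field: 205.2615/20 → 10 → K, 63.5923/10 → 6 → G; chars KG.
Square: 5.2615/2 → 2, 3.5923/1 → 3; chars 23.
Subsquare: 1.2615/0.0833333 → 15 → p, 0.5923/0.0416667 → 14 → o; chars po.

KG23po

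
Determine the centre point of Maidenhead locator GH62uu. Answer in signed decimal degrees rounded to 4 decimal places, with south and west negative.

Field G=6, H=7: +6·20° lon, +7·10° lat → SW at lon -60°, lat -20°.
Square 6, 2: +6·2° lon, +2·1° lat → SW at lon -48°, lat -18°.
Subsquare u=20, u=20: +20·0.0833333° lon, +20·0.0416667° lat → SW at lon -46.3333°, lat -17.1667°.
Cell spans 0.0833333° lon × 0.0416667° lat. Centre is SW corner plus half of each.
latitude -17.1458, longitude -46.2917.

-17.1458, -46.2917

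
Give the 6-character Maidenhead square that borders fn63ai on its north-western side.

Longitude subsquare a = 0; −1 → -1, wraps to 23 = x, carry into square.
Longitude square 6; −1 → 5.
Latitude subsquare i = 8; +1 → 9 = j.

FN53xj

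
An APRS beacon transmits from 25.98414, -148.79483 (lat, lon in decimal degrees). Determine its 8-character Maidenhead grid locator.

Shift to the Maidenhead origin (180°W, 90°S): lon 31.20517, lat 115.98414.
Field: lon ⌊31.20517/20⌋ = 1 → B; lat ⌊115.98414/10⌋ = 11 → L.
Square: lon ⌊11.20517/2⌋ = 5; lat ⌊5.98414/1⌋ = 5.
Subsquare: lon ⌊1.20517/0.0833333⌋ = 14 → o; lat ⌊0.98414/0.0416667⌋ = 23 → x.
Extended square: lon ⌊0.03850/0.00833333⌋ = 4; lat ⌊0.02581/0.00416667⌋ = 6.

BL55ox46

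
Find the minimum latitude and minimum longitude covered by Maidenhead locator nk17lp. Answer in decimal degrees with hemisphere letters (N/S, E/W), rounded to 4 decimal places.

17.6250° N, 82.9167° E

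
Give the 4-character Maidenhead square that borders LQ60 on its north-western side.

Longitude square 6; −1 → 5.
Latitude square 0; +1 → 1.

LQ51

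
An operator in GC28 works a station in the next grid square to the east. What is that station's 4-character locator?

Longitude square 2; +1 → 3.
The latitude characters are unchanged.

GC38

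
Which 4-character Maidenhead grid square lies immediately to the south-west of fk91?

Longitude square 9; −1 → 8.
Latitude square 1; −1 → 0.

FK80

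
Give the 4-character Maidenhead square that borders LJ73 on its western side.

LJ63

Longitude square 7; −1 → 6.
The latitude characters are unchanged.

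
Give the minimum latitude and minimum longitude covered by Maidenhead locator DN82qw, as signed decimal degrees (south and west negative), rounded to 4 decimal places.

Field D=3, N=13: +3·20° lon, +13·10° lat → SW at lon -120°, lat 40°.
Square 8, 2: +8·2° lon, +2·1° lat → SW at lon -104°, lat 42°.
Subsquare q=16, w=22: +16·0.0833333° lon, +22·0.0416667° lat → SW at lon -102.667°, lat 42.9167°.
latitude 42.9167, longitude -102.6667.

42.9167, -102.6667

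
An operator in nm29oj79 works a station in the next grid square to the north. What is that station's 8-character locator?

Latitude extended square 9; +1 → 10, wraps to 0, carry into subsquare.
Latitude subsquare j = 9; +1 → 10 = k.
The longitude characters are unchanged.

NM29ok70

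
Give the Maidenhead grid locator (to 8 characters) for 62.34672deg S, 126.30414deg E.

PC37dp66

Add 180° to longitude and 90° to latitude: 306.30414, 27.65328.
Field: 306.30414/20 → 15 → P, 27.65328/10 → 2 → C; chars PC.
Square: 6.30414/2 → 3, 7.65328/1 → 7; chars 37.
Subsquare: 0.30414/0.0833333 → 3 → d, 0.65328/0.0416667 → 15 → p; chars dp.
Extended square: 0.05414/0.00833333 → 6, 0.02828/0.00416667 → 6; chars 66.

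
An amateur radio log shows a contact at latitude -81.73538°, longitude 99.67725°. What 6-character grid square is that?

NA98ug

Offset from 180°W / 90°S: lon 279.6773°, lat 8.2646°.
Field: 279.6773/20 → 13 → N, 8.2646/10 → 0 → A; chars NA.
Square: 19.6773/2 → 9, 8.2646/1 → 8; chars 98.
Subsquare: 1.6773/0.0833333 → 20 → u, 0.2646/0.0416667 → 6 → g; chars ug.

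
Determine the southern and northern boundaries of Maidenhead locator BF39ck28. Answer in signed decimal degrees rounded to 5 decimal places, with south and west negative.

Field B=1, F=5: +1·20° lon, +5·10° lat → SW at lon -160°, lat -40°.
Square 3, 9: +3·2° lon, +9·1° lat → SW at lon -154°, lat -31°.
Subsquare c=2, k=10: +2·0.0833333° lon, +10·0.0416667° lat → SW at lon -153.833°, lat -30.5833°.
Extended square 2, 8: +2·0.00833333° lon, +8·0.00416667° lat → SW at lon -153.817°, lat -30.55°.
Cell spans 0.00833333° lon × 0.00416667° lat.
south -30.55000, north -30.54583.

-30.55000, -30.54583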